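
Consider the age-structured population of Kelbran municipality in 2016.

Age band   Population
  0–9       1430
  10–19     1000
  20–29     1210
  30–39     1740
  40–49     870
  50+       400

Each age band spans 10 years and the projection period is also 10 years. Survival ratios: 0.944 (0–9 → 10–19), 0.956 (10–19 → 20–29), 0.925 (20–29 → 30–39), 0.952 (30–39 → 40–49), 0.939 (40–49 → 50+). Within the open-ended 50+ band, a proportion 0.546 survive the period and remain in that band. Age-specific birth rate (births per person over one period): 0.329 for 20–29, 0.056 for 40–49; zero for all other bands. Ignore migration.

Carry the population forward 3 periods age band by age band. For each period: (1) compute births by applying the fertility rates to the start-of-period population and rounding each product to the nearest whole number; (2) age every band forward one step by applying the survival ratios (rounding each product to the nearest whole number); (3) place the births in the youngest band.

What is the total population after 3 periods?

5467

— Period 1 —
Births: 1210 * 0.329 = 398  |  870 * 0.056 = 49 → total 447
10–19: 1430 * 0.944 = 1350
20–29: 1000 * 0.956 = 956
30–39: 1210 * 0.925 = 1119
40–49: 1740 * 0.952 = 1656
50+: 870 * 0.939 + 400 * 0.546 = 817 + 218 = 1035
End of period: [447, 1350, 956, 1119, 1656, 1035]
— Period 2 —
Births: 956 * 0.329 = 315  |  1656 * 0.056 = 93 → total 408
10–19: 447 * 0.944 = 422
20–29: 1350 * 0.956 = 1291
30–39: 956 * 0.925 = 884
40–49: 1119 * 0.952 = 1065
50+: 1656 * 0.939 + 1035 * 0.546 = 1555 + 565 = 2120
End of period: [408, 422, 1291, 884, 1065, 2120]
— Period 3 —
Births: 1291 * 0.329 = 425  |  1065 * 0.056 = 60 → total 485
10–19: 408 * 0.944 = 385
20–29: 422 * 0.956 = 403
30–39: 1291 * 0.925 = 1194
40–49: 884 * 0.952 = 842
50+: 1065 * 0.939 + 2120 * 0.546 = 1000 + 1158 = 2158
End of period: [485, 385, 403, 1194, 842, 2158]
Total after period 3: 485 + 385 + 403 + 1194 + 842 + 2158 = 5467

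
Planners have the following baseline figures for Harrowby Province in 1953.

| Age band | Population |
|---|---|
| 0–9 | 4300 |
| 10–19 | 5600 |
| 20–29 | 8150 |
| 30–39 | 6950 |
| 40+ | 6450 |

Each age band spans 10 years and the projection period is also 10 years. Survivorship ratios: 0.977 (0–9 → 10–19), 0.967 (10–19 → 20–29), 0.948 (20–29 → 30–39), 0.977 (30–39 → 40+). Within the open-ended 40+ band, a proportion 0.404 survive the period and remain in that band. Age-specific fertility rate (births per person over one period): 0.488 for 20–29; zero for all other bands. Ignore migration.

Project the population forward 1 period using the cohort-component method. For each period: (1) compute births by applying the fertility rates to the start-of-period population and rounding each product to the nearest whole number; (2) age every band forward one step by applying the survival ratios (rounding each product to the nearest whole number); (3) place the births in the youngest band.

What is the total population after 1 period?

— Period 1 —
Births: 8150 × 0.488 = 3977
10–19: 4300 × 0.977 = 4201
20–29: 5600 × 0.967 = 5415
30–39: 8150 × 0.948 = 7726
40+: 6950 × 0.977 + 6450 × 0.404 = 6790 + 2606 = 9396
Population now: 0–9=3977, 10–19=4201, 20–29=5415, 30–39=7726, 40+=9396
Total after period 1: 3977 + 4201 + 5415 + 7726 + 9396 = 30715

30715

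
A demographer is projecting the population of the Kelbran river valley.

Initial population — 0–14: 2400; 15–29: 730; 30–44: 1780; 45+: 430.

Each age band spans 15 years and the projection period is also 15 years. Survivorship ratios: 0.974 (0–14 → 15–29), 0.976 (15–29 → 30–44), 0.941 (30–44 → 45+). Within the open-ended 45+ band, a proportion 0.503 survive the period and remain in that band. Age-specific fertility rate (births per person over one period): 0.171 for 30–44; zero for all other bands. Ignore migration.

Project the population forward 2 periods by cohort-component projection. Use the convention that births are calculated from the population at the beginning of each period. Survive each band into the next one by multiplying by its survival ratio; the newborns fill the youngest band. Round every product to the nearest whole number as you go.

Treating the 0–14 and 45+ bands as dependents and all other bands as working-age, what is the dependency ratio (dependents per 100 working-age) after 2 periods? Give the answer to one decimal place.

— Period 1 —
Births: 1780 × 0.171 = 304
15–29: 2400 × 0.974 = 2338
30–44: 730 × 0.976 = 712
45+: 1780 × 0.941 + 430 × 0.503 = 1675 + 216 = 1891
End of period: [304, 2338, 712, 1891]
— Period 2 —
Births: 712 × 0.171 = 122
15–29: 304 × 0.974 = 296
30–44: 2338 × 0.976 = 2282
45+: 712 × 0.941 + 1891 × 0.503 = 670 + 951 = 1621
End of period: [122, 296, 2282, 1621]
Dependents (band 0–14 + band 45+) = 122 + 1621 = 1743; working-age = 2578; ratio = 1743/2578 × 100 = 67.6

67.6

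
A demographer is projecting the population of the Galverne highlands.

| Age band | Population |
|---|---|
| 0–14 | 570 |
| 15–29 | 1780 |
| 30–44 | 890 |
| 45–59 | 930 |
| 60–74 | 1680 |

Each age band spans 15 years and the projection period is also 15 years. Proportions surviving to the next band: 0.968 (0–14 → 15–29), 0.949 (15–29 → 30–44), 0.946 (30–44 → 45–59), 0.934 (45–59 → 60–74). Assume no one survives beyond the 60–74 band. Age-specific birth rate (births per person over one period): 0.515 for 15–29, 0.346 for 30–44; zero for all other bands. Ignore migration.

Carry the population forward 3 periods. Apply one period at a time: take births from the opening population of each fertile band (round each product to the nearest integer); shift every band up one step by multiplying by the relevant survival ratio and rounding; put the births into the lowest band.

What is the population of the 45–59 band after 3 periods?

Period 1.
Births: 1780 × 0.515 = 917  |  890 × 0.346 = 308 ⇒ total 1225
15–29: 570 × 0.968 = 552
30–44: 1780 × 0.949 = 1689
45–59: 890 × 0.946 = 842
60–74: 930 × 0.934 = 869
Giving 1225 / 552 / 1689 / 842 / 869.
Period 2.
Births: 552 × 0.515 = 284  |  1689 × 0.346 = 584 ⇒ total 868
15–29: 1225 × 0.968 = 1186
30–44: 552 × 0.949 = 524
45–59: 1689 × 0.946 = 1598
60–74: 842 × 0.934 = 786
Giving 868 / 1186 / 524 / 1598 / 786.
Period 3.
Births: 1186 × 0.515 = 611  |  524 × 0.346 = 181 ⇒ total 792
15–29: 868 × 0.968 = 840
30–44: 1186 × 0.949 = 1126
45–59: 524 × 0.946 = 496
60–74: 1598 × 0.934 = 1493
Giving 792 / 840 / 1126 / 496 / 1493.

496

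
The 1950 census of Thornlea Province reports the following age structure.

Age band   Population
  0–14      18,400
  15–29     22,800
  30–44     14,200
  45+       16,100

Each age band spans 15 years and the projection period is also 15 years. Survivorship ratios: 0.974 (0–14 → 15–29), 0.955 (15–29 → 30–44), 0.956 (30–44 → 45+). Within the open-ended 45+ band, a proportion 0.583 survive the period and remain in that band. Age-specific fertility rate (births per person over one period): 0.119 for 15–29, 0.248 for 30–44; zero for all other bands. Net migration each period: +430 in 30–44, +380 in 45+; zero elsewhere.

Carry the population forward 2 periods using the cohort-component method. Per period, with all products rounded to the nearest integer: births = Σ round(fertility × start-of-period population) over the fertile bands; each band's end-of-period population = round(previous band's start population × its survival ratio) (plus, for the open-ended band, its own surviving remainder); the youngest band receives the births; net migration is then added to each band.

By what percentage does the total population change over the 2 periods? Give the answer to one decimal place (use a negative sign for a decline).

-7.0

After projecting period 1:
Births: 22800 × 0.119 = 2713, 14200 × 0.248 = 3522 → 6235
15–29: 18400 × 0.974 = 17922
30–44: 22800 × 0.955 = 21774
45+: 14200 × 0.956 + 16100 × 0.583 = 13575 + 9386 = 22961
Net migration: 30–44 + 430 → 22204; 45+ + 380 → 23341
Population now: 0–14=6235, 15–29=17922, 30–44=22204, 45+=23341
After projecting period 2:
Births: 17922 × 0.119 = 2133, 22204 × 0.248 = 5507 → 7640
15–29: 6235 × 0.974 = 6073
30–44: 17922 × 0.955 = 17116
45+: 22204 × 0.956 + 23341 × 0.583 = 21227 + 13608 = 34835
Net migration: 30–44 + 430 → 17546; 45+ + 380 → 35215
Population now: 0–14=7640, 15–29=6073, 30–44=17546, 45+=35215
Total: 71500 → 66474; change = -5026; percentage change = -7.0%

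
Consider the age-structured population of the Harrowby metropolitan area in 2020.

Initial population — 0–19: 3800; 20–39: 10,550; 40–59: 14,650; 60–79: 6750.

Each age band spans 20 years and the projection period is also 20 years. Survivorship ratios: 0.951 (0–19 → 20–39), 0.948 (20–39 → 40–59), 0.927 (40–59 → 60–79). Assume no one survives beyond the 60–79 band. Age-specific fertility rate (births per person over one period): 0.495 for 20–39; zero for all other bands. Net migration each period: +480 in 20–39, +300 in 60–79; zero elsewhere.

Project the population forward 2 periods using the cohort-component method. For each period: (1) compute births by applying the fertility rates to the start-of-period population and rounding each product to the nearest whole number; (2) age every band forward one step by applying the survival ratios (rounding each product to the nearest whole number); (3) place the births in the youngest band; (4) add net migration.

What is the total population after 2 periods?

After projecting period 1:
Births: 10550 × 0.495 = 5222
20–39: 3800 × 0.951 = 3614
40–59: 10550 × 0.948 = 10001
60–79: 14650 × 0.927 = 13581
Net migration: 20–39 + 480 → 4094; 60–79 + 300 → 13881
End of period: [5222, 4094, 10001, 13881]
After projecting period 2:
Births: 4094 × 0.495 = 2027
20–39: 5222 × 0.951 = 4966
40–59: 4094 × 0.948 = 3881
60–79: 10001 × 0.927 = 9271
Net migration: 20–39 + 480 → 5446; 60–79 + 300 → 9571
End of period: [2027, 5446, 3881, 9571]
Total after period 2: 2027 + 5446 + 3881 + 9571 = 20925

20925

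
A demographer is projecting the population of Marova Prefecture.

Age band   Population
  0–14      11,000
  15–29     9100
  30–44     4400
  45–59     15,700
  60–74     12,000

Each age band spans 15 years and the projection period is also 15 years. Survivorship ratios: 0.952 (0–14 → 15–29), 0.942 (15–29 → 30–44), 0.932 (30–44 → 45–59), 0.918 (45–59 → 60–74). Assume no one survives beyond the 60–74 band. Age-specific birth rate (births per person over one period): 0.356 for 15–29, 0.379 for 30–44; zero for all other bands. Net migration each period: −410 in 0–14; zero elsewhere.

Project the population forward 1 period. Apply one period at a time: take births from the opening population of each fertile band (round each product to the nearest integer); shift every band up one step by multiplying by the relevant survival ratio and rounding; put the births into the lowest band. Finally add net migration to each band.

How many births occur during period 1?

— Period 1 —
Births: 9100 × 0.356 = 3240, 4400 × 0.379 = 1668 → total 4908
15–29: 11000 × 0.952 = 10472
30–44: 9100 × 0.942 = 8572
45–59: 4400 × 0.932 = 4101
60–74: 15700 × 0.918 = 14413
Net migration: 0–14 − 410 → 4498
End of period: [4498, 10472, 8572, 4101, 14413]

4908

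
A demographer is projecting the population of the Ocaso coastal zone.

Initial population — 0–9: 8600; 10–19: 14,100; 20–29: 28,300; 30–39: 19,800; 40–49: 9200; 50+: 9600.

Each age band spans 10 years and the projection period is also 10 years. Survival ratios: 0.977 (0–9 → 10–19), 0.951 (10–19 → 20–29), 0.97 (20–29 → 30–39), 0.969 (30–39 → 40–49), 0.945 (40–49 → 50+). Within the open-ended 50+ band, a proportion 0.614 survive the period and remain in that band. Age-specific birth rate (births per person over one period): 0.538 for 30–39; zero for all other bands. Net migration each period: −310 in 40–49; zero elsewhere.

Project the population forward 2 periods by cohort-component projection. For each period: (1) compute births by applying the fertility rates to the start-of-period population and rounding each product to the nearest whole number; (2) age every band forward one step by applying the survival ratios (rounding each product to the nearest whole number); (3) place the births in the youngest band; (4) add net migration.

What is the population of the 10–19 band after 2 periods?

(Groups numbered youngest = 1 to oldest = 6.)
Period 1:
Births: 19800 × 0.538 = 10652
Group 2: 8600 × 0.977 = 8402
Group 3: 14100 × 0.951 = 13409
Group 4: 28300 × 0.97 = 27451
Group 5: 19800 × 0.969 = 19186
Group 6: 9200 × 0.945 + 9600 × 0.614 = 8694 + 5894 = 14588
Net migration: Group 5 − 310 → 18876
End of period: [10652, 8402, 13409, 27451, 18876, 14588]
Period 2:
Births: 27451 × 0.538 = 14769
Group 2: 10652 × 0.977 = 10407
Group 3: 8402 × 0.951 = 7990
Group 4: 13409 × 0.97 = 13007
Group 5: 27451 × 0.969 = 26600
Group 6: 18876 × 0.945 + 14588 × 0.614 = 17838 + 8957 = 26795
Net migration: Group 5 − 310 → 26290
End of period: [14769, 10407, 7990, 13007, 26290, 26795]

10407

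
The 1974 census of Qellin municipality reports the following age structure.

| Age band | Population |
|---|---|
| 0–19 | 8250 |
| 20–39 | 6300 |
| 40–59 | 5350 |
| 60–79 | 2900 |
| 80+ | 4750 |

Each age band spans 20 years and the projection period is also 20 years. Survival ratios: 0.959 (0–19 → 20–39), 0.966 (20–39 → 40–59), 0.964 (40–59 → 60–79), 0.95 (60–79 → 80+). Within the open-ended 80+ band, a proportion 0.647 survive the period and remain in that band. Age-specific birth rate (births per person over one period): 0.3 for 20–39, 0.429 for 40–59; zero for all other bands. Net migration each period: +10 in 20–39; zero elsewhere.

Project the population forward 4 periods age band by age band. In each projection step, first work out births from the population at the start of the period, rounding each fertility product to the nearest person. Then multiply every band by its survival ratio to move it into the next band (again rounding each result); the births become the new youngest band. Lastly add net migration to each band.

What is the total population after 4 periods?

30040

(Bands numbered youngest = 1 to oldest = 5.)
— Period 1 —
Births: 6300 × 0.3 = 1890  |  5350 × 0.429 = 2295 → 4185
Band 2: 8250 × 0.959 = 7912
Band 3: 6300 × 0.966 = 6086
Band 4: 5350 × 0.964 = 5157
Band 5: 2900 × 0.95 + 4750 × 0.647 = 2755 + 3073 = 5828
Net migration: Band 2 + 10 → 7922
Giving 4185 / 7922 / 6086 / 5157 / 5828.
— Period 2 —
Births: 7922 × 0.3 = 2377  |  6086 × 0.429 = 2611 → 4988
Band 2: 4185 × 0.959 = 4013
Band 3: 7922 × 0.966 = 7653
Band 4: 6086 × 0.964 = 5867
Band 5: 5157 × 0.95 + 5828 × 0.647 = 4899 + 3771 = 8670
Net migration: Band 2 + 10 → 4023
Giving 4988 / 4023 / 7653 / 5867 / 8670.
— Period 3 —
Births: 4023 × 0.3 = 1207  |  7653 × 0.429 = 3283 → 4490
Band 2: 4988 × 0.959 = 4783
Band 3: 4023 × 0.966 = 3886
Band 4: 7653 × 0.964 = 7377
Band 5: 5867 × 0.95 + 8670 × 0.647 = 5574 + 5609 = 11183
Net migration: Band 2 + 10 → 4793
Giving 4490 / 4793 / 3886 / 7377 / 11183.
— Period 4 —
Births: 4793 × 0.3 = 1438  |  3886 × 0.429 = 1667 → 3105
Band 2: 4490 × 0.959 = 4306
Band 3: 4793 × 0.966 = 4630
Band 4: 3886 × 0.964 = 3746
Band 5: 7377 × 0.95 + 11183 × 0.647 = 7008 + 7235 = 14243
Net migration: Band 2 + 10 → 4316
Giving 3105 / 4316 / 4630 / 3746 / 14243.
Total after period 4: 3105 + 4316 + 4630 + 3746 + 14243 = 30040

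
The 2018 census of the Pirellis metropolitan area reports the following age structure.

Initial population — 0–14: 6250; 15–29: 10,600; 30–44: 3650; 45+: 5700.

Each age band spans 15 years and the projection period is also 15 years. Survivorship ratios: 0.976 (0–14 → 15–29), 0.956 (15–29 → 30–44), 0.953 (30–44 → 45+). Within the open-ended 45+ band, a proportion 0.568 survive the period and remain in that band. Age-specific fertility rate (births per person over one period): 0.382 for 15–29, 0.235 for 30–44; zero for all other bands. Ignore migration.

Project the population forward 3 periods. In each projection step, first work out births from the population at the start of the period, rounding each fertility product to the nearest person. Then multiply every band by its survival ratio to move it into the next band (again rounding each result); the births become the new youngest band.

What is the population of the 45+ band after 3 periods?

— Period 1 —
Births: 10600 * 0.382 = 4049 ; 3650 * 0.235 = 858 → total 4907
15–29: 6250 * 0.976 = 6100
30–44: 10600 * 0.956 = 10134
45+: 3650 * 0.953 + 5700 * 0.568 = 3478 + 3238 = 6716
Giving 4907 / 6100 / 10134 / 6716.
— Period 2 —
Births: 6100 * 0.382 = 2330 ; 10134 * 0.235 = 2381 → total 4711
15–29: 4907 * 0.976 = 4789
30–44: 6100 * 0.956 = 5832
45+: 10134 * 0.953 + 6716 * 0.568 = 9658 + 3815 = 13473
Giving 4711 / 4789 / 5832 / 13473.
— Period 3 —
Births: 4789 * 0.382 = 1829 ; 5832 * 0.235 = 1371 → total 3200
15–29: 4711 * 0.976 = 4598
30–44: 4789 * 0.956 = 4578
45+: 5832 * 0.953 + 13473 * 0.568 = 5558 + 7653 = 13211
Giving 3200 / 4598 / 4578 / 13211.

13211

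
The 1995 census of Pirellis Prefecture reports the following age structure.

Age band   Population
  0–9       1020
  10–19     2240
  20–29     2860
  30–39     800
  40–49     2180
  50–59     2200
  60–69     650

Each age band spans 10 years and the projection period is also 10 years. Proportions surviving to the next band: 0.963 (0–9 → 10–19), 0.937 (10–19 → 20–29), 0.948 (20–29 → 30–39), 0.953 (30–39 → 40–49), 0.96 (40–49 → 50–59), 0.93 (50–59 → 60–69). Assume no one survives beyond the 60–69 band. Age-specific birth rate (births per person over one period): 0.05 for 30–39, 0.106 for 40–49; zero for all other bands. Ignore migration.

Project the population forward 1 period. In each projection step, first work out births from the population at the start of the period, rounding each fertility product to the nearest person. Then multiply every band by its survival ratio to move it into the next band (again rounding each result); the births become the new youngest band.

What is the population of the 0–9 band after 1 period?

271

(Bands numbered youngest = 1 to oldest = 7.)
[period 1]
Births: 800 × 0.05 = 40 ; 2180 × 0.106 = 231 ⇒ total 271
Band 2: 1020 × 0.963 = 982
Band 3: 2240 × 0.937 = 2099
Band 4: 2860 × 0.948 = 2711
Band 5: 800 × 0.953 = 762
Band 6: 2180 × 0.96 = 2093
Band 7: 2200 × 0.93 = 2046
End of period: [271, 982, 2099, 2711, 762, 2093, 2046]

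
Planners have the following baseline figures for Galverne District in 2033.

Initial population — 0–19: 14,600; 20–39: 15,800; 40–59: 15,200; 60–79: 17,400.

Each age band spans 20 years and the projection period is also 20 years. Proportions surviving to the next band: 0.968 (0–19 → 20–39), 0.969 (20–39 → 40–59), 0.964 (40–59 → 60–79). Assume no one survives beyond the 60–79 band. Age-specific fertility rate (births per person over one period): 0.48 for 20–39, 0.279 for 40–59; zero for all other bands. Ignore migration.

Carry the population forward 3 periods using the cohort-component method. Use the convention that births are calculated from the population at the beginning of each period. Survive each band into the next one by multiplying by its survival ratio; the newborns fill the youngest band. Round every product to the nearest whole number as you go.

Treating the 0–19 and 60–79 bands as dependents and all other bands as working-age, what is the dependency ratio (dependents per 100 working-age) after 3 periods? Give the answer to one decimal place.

103.3

[period 1]
Births: 15800 × 0.48 = 7584 ; 15200 × 0.279 = 4241 — total 11825
20–39: 14600 × 0.968 = 14133
40–59: 15800 × 0.969 = 15310
60–79: 15200 × 0.964 = 14653
Population now: 0–19=11825, 20–39=14133, 40–59=15310, 60–79=14653
[period 2]
Births: 14133 × 0.48 = 6784 ; 15310 × 0.279 = 4271 — total 11055
20–39: 11825 × 0.968 = 11447
40–59: 14133 × 0.969 = 13695
60–79: 15310 × 0.964 = 14759
Population now: 0–19=11055, 20–39=11447, 40–59=13695, 60–79=14759
[period 3]
Births: 11447 × 0.48 = 5495 ; 13695 × 0.279 = 3821 — total 9316
20–39: 11055 × 0.968 = 10701
40–59: 11447 × 0.969 = 11092
60–79: 13695 × 0.964 = 13202
Population now: 0–19=9316, 20–39=10701, 40–59=11092, 60–79=13202
Dependents (band 0–19 + band 60–79) = 9316 + 13202 = 22518; working-age = 21793; ratio = 22518/21793 × 100 = 103.3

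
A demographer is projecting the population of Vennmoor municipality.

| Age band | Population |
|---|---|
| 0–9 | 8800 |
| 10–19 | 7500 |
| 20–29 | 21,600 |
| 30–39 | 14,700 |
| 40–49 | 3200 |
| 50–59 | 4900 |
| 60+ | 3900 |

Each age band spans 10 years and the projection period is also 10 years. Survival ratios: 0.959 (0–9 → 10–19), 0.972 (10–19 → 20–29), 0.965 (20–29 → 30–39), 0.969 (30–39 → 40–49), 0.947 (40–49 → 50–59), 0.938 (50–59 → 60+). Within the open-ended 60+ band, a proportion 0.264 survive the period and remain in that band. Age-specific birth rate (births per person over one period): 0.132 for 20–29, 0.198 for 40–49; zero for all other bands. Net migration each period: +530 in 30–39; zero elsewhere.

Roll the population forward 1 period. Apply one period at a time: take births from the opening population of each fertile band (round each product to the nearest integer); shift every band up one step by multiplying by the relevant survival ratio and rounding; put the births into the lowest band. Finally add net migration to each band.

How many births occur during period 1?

Call the groups 1 to 7, youngest first.
Period 1:
Births: 21600 * 0.132 = 2851  |  3200 * 0.198 = 634 ⇒ total 3485
Group 2: 8800 * 0.959 = 8439
Group 3: 7500 * 0.972 = 7290
Group 4: 21600 * 0.965 = 20844
Group 5: 14700 * 0.969 = 14244
Group 6: 3200 * 0.947 = 3030
Group 7: 4900 * 0.938 + 3900 * 0.264 = 4596 + 1030 = 5626
Net migration: Group 4 + 530 → 21374
End of period: [3485, 8439, 7290, 21374, 14244, 3030, 5626]

3485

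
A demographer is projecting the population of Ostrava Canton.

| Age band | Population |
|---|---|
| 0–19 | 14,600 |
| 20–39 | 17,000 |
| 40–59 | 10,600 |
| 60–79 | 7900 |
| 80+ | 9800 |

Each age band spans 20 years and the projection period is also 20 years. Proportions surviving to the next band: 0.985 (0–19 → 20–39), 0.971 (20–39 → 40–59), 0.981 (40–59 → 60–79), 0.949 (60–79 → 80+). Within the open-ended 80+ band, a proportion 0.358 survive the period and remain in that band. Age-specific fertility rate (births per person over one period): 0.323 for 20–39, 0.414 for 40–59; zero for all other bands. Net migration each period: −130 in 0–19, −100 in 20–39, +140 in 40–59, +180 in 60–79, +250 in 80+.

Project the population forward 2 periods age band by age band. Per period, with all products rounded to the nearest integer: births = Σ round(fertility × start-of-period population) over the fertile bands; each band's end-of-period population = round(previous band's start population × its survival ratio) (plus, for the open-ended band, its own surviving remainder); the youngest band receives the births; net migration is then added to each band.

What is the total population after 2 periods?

65714

Call the groups 1 to 5, youngest first.
— Period 1 —
Births: 17000 * 0.323 = 5491 ; 10600 * 0.414 = 4388 ⇒ total 9879
Group 2: 14600 * 0.985 = 14381
Group 3: 17000 * 0.971 = 16507
Group 4: 10600 * 0.981 = 10399
Group 5: 7900 * 0.949 + 9800 * 0.358 = 7497 + 3508 = 11005
Net migration: Group 1 − 130 → 9749; Group 2 − 100 → 14281; Group 3 + 140 → 16647; Group 4 + 180 → 10579; Group 5 + 250 → 11255
Giving 9749 / 14281 / 16647 / 10579 / 11255.
— Period 2 —
Births: 14281 * 0.323 = 4613 ; 16647 * 0.414 = 6892 ⇒ total 11505
Group 2: 9749 * 0.985 = 9603
Group 3: 14281 * 0.971 = 13867
Group 4: 16647 * 0.981 = 16331
Group 5: 10579 * 0.949 + 11255 * 0.358 = 10039 + 4029 = 14068
Net migration: Group 1 − 130 → 11375; Group 2 − 100 → 9503; Group 3 + 140 → 14007; Group 4 + 180 → 16511; Group 5 + 250 → 14318
Giving 11375 / 9503 / 14007 / 16511 / 14318.
Total after period 2: 11375 + 9503 + 14007 + 16511 + 14318 = 65714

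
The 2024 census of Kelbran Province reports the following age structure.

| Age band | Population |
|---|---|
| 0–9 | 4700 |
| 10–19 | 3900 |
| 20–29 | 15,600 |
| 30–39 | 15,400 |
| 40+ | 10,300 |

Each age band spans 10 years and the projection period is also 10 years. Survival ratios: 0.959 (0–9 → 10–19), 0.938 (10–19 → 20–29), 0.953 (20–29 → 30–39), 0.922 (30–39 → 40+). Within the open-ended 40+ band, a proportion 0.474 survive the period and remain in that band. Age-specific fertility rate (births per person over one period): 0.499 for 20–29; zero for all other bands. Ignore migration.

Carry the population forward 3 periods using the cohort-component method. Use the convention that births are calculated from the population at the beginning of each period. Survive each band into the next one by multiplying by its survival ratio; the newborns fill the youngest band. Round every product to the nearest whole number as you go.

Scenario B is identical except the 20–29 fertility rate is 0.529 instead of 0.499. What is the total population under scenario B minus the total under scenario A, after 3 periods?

[period 1]
Births: 15600 × 0.499 = 7784
10–19: 4700 × 0.959 = 4507
20–29: 3900 × 0.938 = 3658
30–39: 15600 × 0.953 = 14867
40+: 15400 × 0.922 + 10300 × 0.474 = 14199 + 4882 = 19081
Population now: 0–9=7784, 10–19=4507, 20–29=3658, 30–39=14867, 40+=19081
[period 2]
Births: 3658 × 0.499 = 1825
10–19: 7784 × 0.959 = 7465
20–29: 4507 × 0.938 = 4228
30–39: 3658 × 0.953 = 3486
40+: 14867 × 0.922 + 19081 × 0.474 = 13707 + 9044 = 22751
Population now: 0–9=1825, 10–19=7465, 20–29=4228, 30–39=3486, 40+=22751
[period 3]
Births: 4228 × 0.499 = 2110
10–19: 1825 × 0.959 = 1750
20–29: 7465 × 0.938 = 7002
30–39: 4228 × 0.953 = 4029
40+: 3486 × 0.922 + 22751 × 0.474 = 3214 + 10784 = 13998
Population now: 0–9=2110, 10–19=1750, 20–29=7002, 30–39=4029, 40+=13998
Scenario A total after 3 periods: 28889
Scenario B projection —
[period 1]
Births: 15600 × 0.529 = 8252
10–19: 4700 × 0.959 = 4507
20–29: 3900 × 0.938 = 3658
30–39: 15600 × 0.953 = 14867
40+: 15400 × 0.922 + 10300 × 0.474 = 14199 + 4882 = 19081
Population now: 0–9=8252, 10–19=4507, 20–29=3658, 30–39=14867, 40+=19081
[period 2]
Births: 3658 × 0.529 = 1935
10–19: 8252 × 0.959 = 7914
20–29: 4507 × 0.938 = 4228
30–39: 3658 × 0.953 = 3486
40+: 14867 × 0.922 + 19081 × 0.474 = 13707 + 9044 = 22751
Population now: 0–9=1935, 10–19=7914, 20–29=4228, 30–39=3486, 40+=22751
[period 3]
Births: 4228 × 0.529 = 2237
10–19: 1935 × 0.959 = 1856
20–29: 7914 × 0.938 = 7423
30–39: 4228 × 0.953 = 4029
40+: 3486 × 0.922 + 22751 × 0.474 = 3214 + 10784 = 13998
Population now: 0–9=2237, 10–19=1856, 20–29=7423, 30–39=4029, 40+=13998
Scenario B total after 3 periods: 29543
Difference B − A = 29543 − 28889 = 654

654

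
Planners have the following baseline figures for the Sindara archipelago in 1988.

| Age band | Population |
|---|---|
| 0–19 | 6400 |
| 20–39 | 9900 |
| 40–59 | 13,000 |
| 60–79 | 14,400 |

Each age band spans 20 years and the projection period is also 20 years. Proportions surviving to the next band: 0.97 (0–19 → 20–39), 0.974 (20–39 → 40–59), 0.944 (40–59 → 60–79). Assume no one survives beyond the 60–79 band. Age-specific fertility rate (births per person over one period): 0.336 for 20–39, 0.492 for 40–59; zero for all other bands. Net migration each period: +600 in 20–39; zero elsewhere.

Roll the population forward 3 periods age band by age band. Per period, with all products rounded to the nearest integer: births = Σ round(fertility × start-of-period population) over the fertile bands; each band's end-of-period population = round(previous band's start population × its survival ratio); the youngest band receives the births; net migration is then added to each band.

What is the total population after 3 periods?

30081

After projecting period 1:
Births: 9900 × 0.336 = 3326 ; 13000 × 0.492 = 6396 → total 9722
20–39: 6400 × 0.97 = 6208
40–59: 9900 × 0.974 = 9643
60–79: 13000 × 0.944 = 12272
Net migration: 20–39 + 600 → 6808
End of period: [9722, 6808, 9643, 12272]
After projecting period 2:
Births: 6808 × 0.336 = 2287 ; 9643 × 0.492 = 4744 → total 7031
20–39: 9722 × 0.97 = 9430
40–59: 6808 × 0.974 = 6631
60–79: 9643 × 0.944 = 9103
Net migration: 20–39 + 600 → 10030
End of period: [7031, 10030, 6631, 9103]
After projecting period 3:
Births: 10030 × 0.336 = 3370 ; 6631 × 0.492 = 3262 → total 6632
20–39: 7031 × 0.97 = 6820
40–59: 10030 × 0.974 = 9769
60–79: 6631 × 0.944 = 6260
Net migration: 20–39 + 600 → 7420
End of period: [6632, 7420, 9769, 6260]
Total after period 3: 6632 + 7420 + 9769 + 6260 = 30081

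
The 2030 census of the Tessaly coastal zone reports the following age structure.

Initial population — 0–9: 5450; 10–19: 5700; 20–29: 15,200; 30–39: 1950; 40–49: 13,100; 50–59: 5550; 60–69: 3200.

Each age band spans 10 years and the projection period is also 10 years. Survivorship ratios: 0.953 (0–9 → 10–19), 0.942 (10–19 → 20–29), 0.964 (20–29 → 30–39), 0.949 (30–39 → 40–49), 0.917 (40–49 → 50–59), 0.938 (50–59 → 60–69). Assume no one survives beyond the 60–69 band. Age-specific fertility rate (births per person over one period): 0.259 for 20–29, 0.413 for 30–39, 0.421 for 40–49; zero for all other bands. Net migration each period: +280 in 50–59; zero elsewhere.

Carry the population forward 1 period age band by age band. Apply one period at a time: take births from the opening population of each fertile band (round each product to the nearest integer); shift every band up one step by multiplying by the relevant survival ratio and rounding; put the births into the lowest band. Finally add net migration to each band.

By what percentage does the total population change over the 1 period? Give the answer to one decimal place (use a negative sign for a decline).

Numbering the bands 1..7 from youngest to oldest:
Period 1:
Births: 15200 * 0.259 = 3937, 1950 * 0.413 = 805, 13100 * 0.421 = 5515 → 10257
Band 2: 5450 * 0.953 = 5194
Band 3: 5700 * 0.942 = 5369
Band 4: 15200 * 0.964 = 14653
Band 5: 1950 * 0.949 = 1851
Band 6: 13100 * 0.917 = 12013
Band 7: 5550 * 0.938 = 5206
Net migration: Band 6 + 280 → 12293
Population now: 0–9=10257, 10–19=5194, 20–29=5369, 30–39=14653, 40–49=1851, 50–59=12293, 60–69=5206
Total: 50150 → 54823; change = 4673; percentage change = 9.3%

9.3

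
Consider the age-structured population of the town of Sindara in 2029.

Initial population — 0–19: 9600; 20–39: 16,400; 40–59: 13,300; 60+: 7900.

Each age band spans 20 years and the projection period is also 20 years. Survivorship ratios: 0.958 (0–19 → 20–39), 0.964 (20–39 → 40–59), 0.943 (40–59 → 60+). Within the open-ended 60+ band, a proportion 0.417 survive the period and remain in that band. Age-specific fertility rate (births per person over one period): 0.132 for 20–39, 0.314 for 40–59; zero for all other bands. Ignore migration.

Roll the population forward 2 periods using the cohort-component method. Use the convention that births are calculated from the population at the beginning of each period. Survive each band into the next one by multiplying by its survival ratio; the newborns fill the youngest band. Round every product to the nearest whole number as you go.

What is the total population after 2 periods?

(Bands numbered youngest = 1 to oldest = 4.)
After projecting period 1:
Births: 16400 × 0.132 = 2165 ; 13300 × 0.314 = 4176 → total 6341
Band 2: 9600 × 0.958 = 9197
Band 3: 16400 × 0.964 = 15810
Band 4: 13300 × 0.943 + 7900 × 0.417 = 12542 + 3294 = 15836
Giving 6341 / 9197 / 15810 / 15836.
After projecting period 2:
Births: 9197 × 0.132 = 1214 ; 15810 × 0.314 = 4964 → total 6178
Band 2: 6341 × 0.958 = 6075
Band 3: 9197 × 0.964 = 8866
Band 4: 15810 × 0.943 + 15836 × 0.417 = 14909 + 6604 = 21513
Giving 6178 / 6075 / 8866 / 21513.
Total after period 2: 6178 + 6075 + 8866 + 21513 = 42632

42632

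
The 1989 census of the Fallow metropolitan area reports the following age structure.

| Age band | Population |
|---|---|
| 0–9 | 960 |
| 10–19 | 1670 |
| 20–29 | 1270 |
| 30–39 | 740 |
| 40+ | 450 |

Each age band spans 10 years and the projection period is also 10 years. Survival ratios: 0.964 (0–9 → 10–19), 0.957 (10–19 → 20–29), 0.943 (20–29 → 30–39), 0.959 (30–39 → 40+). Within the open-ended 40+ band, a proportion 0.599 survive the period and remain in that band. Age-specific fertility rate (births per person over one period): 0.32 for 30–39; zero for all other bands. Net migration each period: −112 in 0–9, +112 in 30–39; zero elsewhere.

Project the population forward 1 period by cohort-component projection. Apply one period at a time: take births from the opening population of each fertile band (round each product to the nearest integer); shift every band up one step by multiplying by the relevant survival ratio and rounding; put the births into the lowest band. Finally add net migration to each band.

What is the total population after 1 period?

4938

After projecting period 1:
Births: 740 * 0.32 = 237
10–19: 960 * 0.964 = 925
20–29: 1670 * 0.957 = 1598
30–39: 1270 * 0.943 = 1198
40+: 740 * 0.959 + 450 * 0.599 = 710 + 270 = 980
Net migration: 0–9 − 112 → 125; 30–39 + 112 → 1310
End of period: [125, 925, 1598, 1310, 980]
Total after period 1: 125 + 925 + 1598 + 1310 + 980 = 4938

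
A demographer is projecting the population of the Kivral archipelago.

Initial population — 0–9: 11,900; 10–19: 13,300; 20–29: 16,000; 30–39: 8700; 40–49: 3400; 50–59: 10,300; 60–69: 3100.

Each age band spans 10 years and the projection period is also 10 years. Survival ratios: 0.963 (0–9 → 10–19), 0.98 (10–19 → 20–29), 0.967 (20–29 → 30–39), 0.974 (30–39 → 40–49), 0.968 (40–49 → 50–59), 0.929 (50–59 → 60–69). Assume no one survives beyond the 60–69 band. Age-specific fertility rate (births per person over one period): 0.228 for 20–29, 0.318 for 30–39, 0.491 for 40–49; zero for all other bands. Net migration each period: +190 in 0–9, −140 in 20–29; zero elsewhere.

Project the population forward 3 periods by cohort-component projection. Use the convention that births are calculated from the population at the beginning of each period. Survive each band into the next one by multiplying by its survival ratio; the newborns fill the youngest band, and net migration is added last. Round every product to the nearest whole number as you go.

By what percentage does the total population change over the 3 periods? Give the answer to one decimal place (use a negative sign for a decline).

— Period 1 —
Births: 16000 × 0.228 = 3648, 8700 × 0.318 = 2767, 3400 × 0.491 = 1669 → 8084
10–19: 11900 × 0.963 = 11460
20–29: 13300 × 0.98 = 13034
30–39: 16000 × 0.967 = 15472
40–49: 8700 × 0.974 = 8474
50–59: 3400 × 0.968 = 3291
60–69: 10300 × 0.929 = 9569
Net migration: 0–9 + 190 → 8274; 20–29 − 140 → 12894
Population now: 0–9=8274, 10–19=11460, 20–29=12894, 30–39=15472, 40–49=8474, 50–59=3291, 60–69=9569
— Period 2 —
Births: 12894 × 0.228 = 2940, 15472 × 0.318 = 4920, 8474 × 0.491 = 4161 → 12021
10–19: 8274 × 0.963 = 7968
20–29: 11460 × 0.98 = 11231
30–39: 12894 × 0.967 = 12468
40–49: 15472 × 0.974 = 15070
50–59: 8474 × 0.968 = 8203
60–69: 3291 × 0.929 = 3057
Net migration: 0–9 + 190 → 12211; 20–29 − 140 → 11091
Population now: 0–9=12211, 10–19=7968, 20–29=11091, 30–39=12468, 40–49=15070, 50–59=8203, 60–69=3057
— Period 3 —
Births: 11091 × 0.228 = 2529, 12468 × 0.318 = 3965, 15070 × 0.491 = 7399 → 13893
10–19: 12211 × 0.963 = 11759
20–29: 7968 × 0.98 = 7809
30–39: 11091 × 0.967 = 10725
40–49: 12468 × 0.974 = 12144
50–59: 15070 × 0.968 = 14588
60–69: 8203 × 0.929 = 7621
Net migration: 0–9 + 190 → 14083; 20–29 − 140 → 7669
Population now: 0–9=14083, 10–19=11759, 20–29=7669, 30–39=10725, 40–49=12144, 50–59=14588, 60–69=7621
Total: 66700 → 78589; change = 11889; percentage change = 17.8%

17.8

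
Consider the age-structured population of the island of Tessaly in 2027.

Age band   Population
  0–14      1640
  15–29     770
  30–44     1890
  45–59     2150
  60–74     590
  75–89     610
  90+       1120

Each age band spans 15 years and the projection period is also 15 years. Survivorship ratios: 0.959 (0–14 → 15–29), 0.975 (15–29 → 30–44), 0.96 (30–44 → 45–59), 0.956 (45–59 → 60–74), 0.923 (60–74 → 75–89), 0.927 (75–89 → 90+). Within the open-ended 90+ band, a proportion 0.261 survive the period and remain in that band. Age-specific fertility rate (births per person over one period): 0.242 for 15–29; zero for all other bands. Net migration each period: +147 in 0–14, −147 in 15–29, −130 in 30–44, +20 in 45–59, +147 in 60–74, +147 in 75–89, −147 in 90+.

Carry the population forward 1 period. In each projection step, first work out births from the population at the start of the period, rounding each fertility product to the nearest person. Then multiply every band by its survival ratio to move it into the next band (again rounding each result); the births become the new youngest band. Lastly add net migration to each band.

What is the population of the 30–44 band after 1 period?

— Period 1 —
Births: 770 × 0.242 = 186
15–29: 1640 × 0.959 = 1573
30–44: 770 × 0.975 = 751
45–59: 1890 × 0.96 = 1814
60–74: 2150 × 0.956 = 2055
75–89: 590 × 0.923 = 545
90+: 610 × 0.927 + 1120 × 0.261 = 565 + 292 = 857
Net migration: 0–14 + 147 → 333; 15–29 − 147 → 1426; 30–44 − 130 → 621; 45–59 + 20 → 1834; 60–74 + 147 → 2202; 75–89 + 147 → 692; 90+ − 147 → 710
→ [333, 1426, 621, 1834, 2202, 692, 710]

621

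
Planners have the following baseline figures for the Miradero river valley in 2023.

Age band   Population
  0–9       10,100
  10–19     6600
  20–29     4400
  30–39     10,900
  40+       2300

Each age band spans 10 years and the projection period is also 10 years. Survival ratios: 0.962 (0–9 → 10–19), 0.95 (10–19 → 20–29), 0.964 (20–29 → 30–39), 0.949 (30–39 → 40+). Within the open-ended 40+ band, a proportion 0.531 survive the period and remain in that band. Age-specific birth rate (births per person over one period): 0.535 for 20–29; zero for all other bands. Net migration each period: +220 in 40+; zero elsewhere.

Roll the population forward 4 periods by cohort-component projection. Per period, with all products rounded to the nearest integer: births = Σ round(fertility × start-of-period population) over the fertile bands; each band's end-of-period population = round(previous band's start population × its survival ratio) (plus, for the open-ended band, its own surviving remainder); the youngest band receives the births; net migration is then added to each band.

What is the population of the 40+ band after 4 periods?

Numbering the groups 1..5 from youngest to oldest:
[period 1]
Births: 4400 * 0.535 = 2354
Group 2: 10100 * 0.962 = 9716
Group 3: 6600 * 0.95 = 6270
Group 4: 4400 * 0.964 = 4242
Group 5: 10900 * 0.949 + 2300 * 0.531 = 10344 + 1221 = 11565
Net migration: Group 5 + 220 → 11785
→ [2354, 9716, 6270, 4242, 11785]
[period 2]
Births: 6270 * 0.535 = 3354
Group 2: 2354 * 0.962 = 2265
Group 3: 9716 * 0.95 = 9230
Group 4: 6270 * 0.964 = 6044
Group 5: 4242 * 0.949 + 11785 * 0.531 = 4026 + 6258 = 10284
Net migration: Group 5 + 220 → 10504
→ [3354, 2265, 9230, 6044, 10504]
[period 3]
Births: 9230 * 0.535 = 4938
Group 2: 3354 * 0.962 = 3227
Group 3: 2265 * 0.95 = 2152
Group 4: 9230 * 0.964 = 8898
Group 5: 6044 * 0.949 + 10504 * 0.531 = 5736 + 5578 = 11314
Net migration: Group 5 + 220 → 11534
→ [4938, 3227, 2152, 8898, 11534]
[period 4]
Births: 2152 * 0.535 = 1151
Group 2: 4938 * 0.962 = 4750
Group 3: 3227 * 0.95 = 3066
Group 4: 2152 * 0.964 = 2075
Group 5: 8898 * 0.949 + 11534 * 0.531 = 8444 + 6125 = 14569
Net migration: Group 5 + 220 → 14789
→ [1151, 4750, 3066, 2075, 14789]

14789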